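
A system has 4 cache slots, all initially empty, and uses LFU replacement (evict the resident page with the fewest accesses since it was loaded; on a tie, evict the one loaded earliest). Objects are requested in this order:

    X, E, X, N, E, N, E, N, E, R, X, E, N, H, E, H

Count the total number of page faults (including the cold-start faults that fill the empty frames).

X: miss, frames {X}
E: miss, frames {X,E}
X: hit
N: miss, frames {X,E,N}
E: hit
N: hit
E: hit
N: hit
E: hit
R: miss, frames {X,E,N,R}
X: hit
E: hit
N: hit
H: miss, evict R, frames {X,E,N,H}
E: hit
H: hit
Page faults: 5.

5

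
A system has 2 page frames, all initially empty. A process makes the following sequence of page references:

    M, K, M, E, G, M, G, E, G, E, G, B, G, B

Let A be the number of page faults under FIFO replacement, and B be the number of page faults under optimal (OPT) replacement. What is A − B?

2

Under FIFO: F F . F F F . F F . . F . . → 8 faults.
Under OPT: F F . F F . . F . . . F . . → 6 faults.
A − B = 8 − 6 = 2.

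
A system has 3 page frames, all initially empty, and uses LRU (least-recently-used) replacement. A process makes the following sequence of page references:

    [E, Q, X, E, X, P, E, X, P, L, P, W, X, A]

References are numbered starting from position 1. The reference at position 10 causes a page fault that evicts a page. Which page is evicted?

E

pos 1: E -> fault, frames {E}
pos 2: Q -> fault, frames {E,Q}
pos 3: X -> fault, frames {E,Q,X}
pos 4: E -> hit
pos 5: X -> hit
pos 6: P -> fault, evict Q, frames {E,X,P}
pos 7: E -> hit
pos 8: X -> hit
pos 9: P -> hit
pos 10: L -> fault, evict E, frames {X,P,L}
At position 10, page E is evicted.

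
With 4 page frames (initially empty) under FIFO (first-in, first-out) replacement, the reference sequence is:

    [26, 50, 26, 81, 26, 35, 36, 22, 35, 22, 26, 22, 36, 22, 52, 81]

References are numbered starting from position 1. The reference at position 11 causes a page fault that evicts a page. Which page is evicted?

81

pos 1: 26 → miss, frames [26]
pos 2: 50 → miss, frames [26, 50]
pos 3: 26 → hit
pos 4: 81 → miss, frames [26, 50, 81]
pos 5: 26 → hit
pos 6: 35 → miss, frames [26, 50, 81, 35]
pos 7: 36 → miss, evict 26, frames [50, 81, 35, 36]
pos 8: 22 → miss, evict 50, frames [81, 35, 36, 22]
pos 9: 35 → hit
pos 10: 22 → hit
pos 11: 26 → miss, evict 81, frames [35, 36, 22, 26]
At position 11, page 81 is evicted.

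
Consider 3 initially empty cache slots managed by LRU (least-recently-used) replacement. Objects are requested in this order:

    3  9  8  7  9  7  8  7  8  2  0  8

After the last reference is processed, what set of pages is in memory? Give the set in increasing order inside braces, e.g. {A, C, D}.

3 -> miss, frames [3]
9 -> miss, frames [3, 9]
8 -> miss, frames [3, 9, 8]
7 -> miss, evict 3, frames [9, 8, 7]
9 -> hit
7 -> hit
8 -> hit
7 -> hit
8 -> hit
2 -> miss, evict 9, frames [7, 8, 2]
0 -> miss, evict 7, frames [8, 2, 0]
8 -> hit

{0, 2, 8}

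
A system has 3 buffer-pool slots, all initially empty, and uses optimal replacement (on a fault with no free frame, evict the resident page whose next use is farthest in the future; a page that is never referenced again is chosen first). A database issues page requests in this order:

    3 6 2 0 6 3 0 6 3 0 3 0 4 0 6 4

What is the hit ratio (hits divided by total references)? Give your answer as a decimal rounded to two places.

3 → fault, frames {3}
6 → fault, frames {3,6}
2 → fault, frames {3,6,2}
0 → fault, evict 2, frames {3,6,0}
6 → hit
3 → hit
0 → hit
6 → hit
3 → hit
0 → hit
3 → hit
0 → hit
4 → fault, evict 3, frames {6,0,4}
0 → hit
6 → hit
4 → hit
Hits: 11 of 16 references → 11/16 = 0.6875.

0.69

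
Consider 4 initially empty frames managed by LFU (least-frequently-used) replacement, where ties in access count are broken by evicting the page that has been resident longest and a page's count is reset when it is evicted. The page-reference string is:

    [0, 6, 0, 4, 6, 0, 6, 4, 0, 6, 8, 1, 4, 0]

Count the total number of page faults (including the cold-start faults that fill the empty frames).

5

0 → miss, frames [0]
6 → miss, frames [0, 6]
0 → hit
4 → miss, frames [0, 6, 4]
6 → hit
0 → hit
6 → hit
4 → hit
0 → hit
6 → hit
8 → miss, frames [0, 6, 4, 8]
1 → miss, evict 8, frames [0, 6, 4, 1]
4 → hit
0 → hit
Page faults: 5.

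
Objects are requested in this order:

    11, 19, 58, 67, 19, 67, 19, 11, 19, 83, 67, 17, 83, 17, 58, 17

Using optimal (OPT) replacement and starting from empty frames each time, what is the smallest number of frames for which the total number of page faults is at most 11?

f=1: 16 faults
f=2: 9 faults
f=3: 7 faults
f=4: 6 faults
f=5: 6 faults
f=6: 6 faults
Smallest f with faults ≤ 11 is 2.

2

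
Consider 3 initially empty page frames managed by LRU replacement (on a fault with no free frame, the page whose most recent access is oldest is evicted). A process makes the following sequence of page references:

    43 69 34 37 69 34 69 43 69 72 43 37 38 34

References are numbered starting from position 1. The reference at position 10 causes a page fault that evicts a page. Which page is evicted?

pos 1: 43: miss, frames {43}
pos 2: 69: miss, frames {43,69}
pos 3: 34: miss, frames {43,69,34}
pos 4: 37: miss, evict 43, frames {69,34,37}
pos 5: 69: hit
pos 6: 34: hit
pos 7: 69: hit
pos 8: 43: miss, evict 37, frames {34,69,43}
pos 9: 69: hit
pos 10: 72: miss, evict 34, frames {43,69,72}
At position 10, page 34 is evicted.

34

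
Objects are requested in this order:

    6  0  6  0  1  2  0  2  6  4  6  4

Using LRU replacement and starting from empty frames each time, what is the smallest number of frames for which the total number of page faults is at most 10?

2

f=1: 12 faults
f=2: 7 faults
f=3: 6 faults
f=4: 5 faults
f=5: 5 faults
Smallest f with faults ≤ 10 is 2.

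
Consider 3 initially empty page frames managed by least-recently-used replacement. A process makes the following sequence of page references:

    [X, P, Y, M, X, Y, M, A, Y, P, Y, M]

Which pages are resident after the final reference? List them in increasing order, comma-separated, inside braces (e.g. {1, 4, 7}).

{M, P, Y}

X: miss, frames {X}
P: miss, frames {X,P}
Y: miss, frames {X,P,Y}
M: miss, evict X, frames {P,Y,M}
X: miss, evict P, frames {Y,M,X}
Y: hit
M: hit
A: miss, evict X, frames {Y,M,A}
Y: hit
P: miss, evict M, frames {A,Y,P}
Y: hit
M: miss, evict A, frames {P,Y,M}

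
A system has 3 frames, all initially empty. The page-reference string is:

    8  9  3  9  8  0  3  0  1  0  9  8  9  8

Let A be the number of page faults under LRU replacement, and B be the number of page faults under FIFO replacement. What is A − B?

1

Under LRU: F F F . . F F . F . F F . . → 8 faults.
Under FIFO: F F F . . F . . F . F F . . → 7 faults.
A − B = 8 − 7 = 1.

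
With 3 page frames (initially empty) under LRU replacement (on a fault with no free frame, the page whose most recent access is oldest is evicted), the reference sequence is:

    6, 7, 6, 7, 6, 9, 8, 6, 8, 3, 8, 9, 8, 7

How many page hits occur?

6: miss, frames {6}
7: miss, frames {6,7}
6: hit
7: hit
6: hit
9: miss, frames {7,6,9}
8: miss, evict 7, frames {6,9,8}
6: hit
8: hit
3: miss, evict 9, frames {6,8,3}
8: hit
9: miss, evict 6, frames {3,8,9}
8: hit
7: miss, evict 3, frames {9,8,7}
Hits: 7.

7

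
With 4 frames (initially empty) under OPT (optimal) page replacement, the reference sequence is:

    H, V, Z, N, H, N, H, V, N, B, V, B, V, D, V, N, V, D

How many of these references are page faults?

H: miss, frames [H]
V: miss, frames [H, V]
Z: miss, frames [H, V, Z]
N: miss, frames [H, V, Z, N]
H: hit
N: hit
H: hit
V: hit
N: hit
B: miss, evict Z, frames [H, V, N, B]
V: hit
B: hit
V: hit
D: miss, evict B, frames [H, V, N, D]
V: hit
N: hit
V: hit
D: hit
Page faults: 6.

6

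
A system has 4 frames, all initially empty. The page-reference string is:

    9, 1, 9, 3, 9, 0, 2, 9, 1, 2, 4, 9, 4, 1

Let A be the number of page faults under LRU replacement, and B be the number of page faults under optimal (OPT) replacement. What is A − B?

1

Under LRU: F F . F . F F . F . F . . . → 7 faults.
Under OPT: F F . F . F F . . . F . . . → 6 faults.
A − B = 7 − 6 = 1.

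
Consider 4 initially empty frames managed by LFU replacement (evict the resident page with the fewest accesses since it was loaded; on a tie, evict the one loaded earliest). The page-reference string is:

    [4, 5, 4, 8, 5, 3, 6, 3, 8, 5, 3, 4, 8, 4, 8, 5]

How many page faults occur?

6

4: fault, frames (4)
5: fault, frames (4 5)
4: hit
8: fault, frames (4 5 8)
5: hit
3: fault, frames (4 5 8 3)
6: fault, evict 8, frames (4 5 3 6)
3: hit
8: fault, evict 6, frames (4 5 3 8)
5: hit
3: hit
4: hit
8: hit
4: hit
8: hit
5: hit
Page faults: 6.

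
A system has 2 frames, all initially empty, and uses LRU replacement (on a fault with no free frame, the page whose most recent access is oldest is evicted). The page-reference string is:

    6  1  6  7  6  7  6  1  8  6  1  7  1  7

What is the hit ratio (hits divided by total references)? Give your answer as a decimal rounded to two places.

0.43

6 -> miss, frames {6}
1 -> miss, frames {6,1}
6 -> hit
7 -> miss, evict 1, frames {6,7}
6 -> hit
7 -> hit
6 -> hit
1 -> miss, evict 7, frames {6,1}
8 -> miss, evict 6, frames {1,8}
6 -> miss, evict 1, frames {8,6}
1 -> miss, evict 8, frames {6,1}
7 -> miss, evict 6, frames {1,7}
1 -> hit
7 -> hit
Hits: 6 of 14 references → 6/14 = 0.4286.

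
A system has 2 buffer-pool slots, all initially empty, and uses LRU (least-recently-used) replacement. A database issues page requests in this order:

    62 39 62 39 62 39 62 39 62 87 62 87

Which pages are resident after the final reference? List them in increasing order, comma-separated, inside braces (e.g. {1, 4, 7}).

62 → fault, frames {62}
39 → fault, frames {62,39}
62 → hit
39 → hit
62 → hit
39 → hit
62 → hit
39 → hit
62 → hit
87 → fault, evict 39, frames {62,87}
62 → hit
87 → hit

{62, 87}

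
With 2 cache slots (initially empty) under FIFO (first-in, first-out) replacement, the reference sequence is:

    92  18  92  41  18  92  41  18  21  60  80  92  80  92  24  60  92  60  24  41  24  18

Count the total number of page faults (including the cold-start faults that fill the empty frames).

92 → fault, frames {92}
18 → fault, frames {92,18}
92 → hit
41 → fault, evict 92, frames {18,41}
18 → hit
92 → fault, evict 18, frames {41,92}
41 → hit
18 → fault, evict 41, frames {92,18}
21 → fault, evict 92, frames {18,21}
60 → fault, evict 18, frames {21,60}
80 → fault, evict 21, frames {60,80}
92 → fault, evict 60, frames {80,92}
80 → hit
92 → hit
24 → fault, evict 80, frames {92,24}
60 → fault, evict 92, frames {24,60}
92 → fault, evict 24, frames {60,92}
60 → hit
24 → fault, evict 60, frames {92,24}
41 → fault, evict 92, frames {24,41}
24 → hit
18 → fault, evict 24, frames {41,18}
Page faults: 15.

15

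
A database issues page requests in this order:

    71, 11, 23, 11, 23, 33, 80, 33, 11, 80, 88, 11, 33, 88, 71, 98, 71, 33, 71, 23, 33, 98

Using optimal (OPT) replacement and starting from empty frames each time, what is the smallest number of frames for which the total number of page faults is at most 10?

f=1: 22 faults
f=2: 13 faults
f=3: 9 faults
f=4: 8 faults
f=5: 7 faults
f=6: 7 faults
f=7: 7 faults
Smallest f with faults ≤ 10 is 3.

3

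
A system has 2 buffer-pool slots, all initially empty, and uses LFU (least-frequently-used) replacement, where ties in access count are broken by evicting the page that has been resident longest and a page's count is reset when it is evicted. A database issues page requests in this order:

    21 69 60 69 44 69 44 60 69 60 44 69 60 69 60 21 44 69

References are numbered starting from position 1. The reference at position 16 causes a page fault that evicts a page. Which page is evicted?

60

pos 1: 21 -> fault, frames (21)
pos 2: 69 -> fault, frames (21 69)
pos 3: 60 -> fault, evict 21, frames (69 60)
pos 4: 69 -> hit
pos 5: 44 -> fault, evict 60, frames (69 44)
pos 6: 69 -> hit
pos 7: 44 -> hit
pos 8: 60 -> fault, evict 44, frames (69 60)
pos 9: 69 -> hit
pos 10: 60 -> hit
pos 11: 44 -> fault, evict 60, frames (69 44)
pos 12: 69 -> hit
pos 13: 60 -> fault, evict 44, frames (69 60)
pos 14: 69 -> hit
pos 15: 60 -> hit
pos 16: 21 -> fault, evict 60, frames (69 21)
At position 16, page 60 is evicted.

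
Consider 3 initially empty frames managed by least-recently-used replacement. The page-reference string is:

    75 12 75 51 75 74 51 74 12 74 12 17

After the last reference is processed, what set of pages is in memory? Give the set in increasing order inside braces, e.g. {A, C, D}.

{12, 17, 74}

75: fault, frames [75]
12: fault, frames [75, 12]
75: hit
51: fault, frames [12, 75, 51]
75: hit
74: fault, evict 12, frames [51, 75, 74]
51: hit
74: hit
12: fault, evict 75, frames [51, 74, 12]
74: hit
12: hit
17: fault, evict 51, frames [74, 12, 17]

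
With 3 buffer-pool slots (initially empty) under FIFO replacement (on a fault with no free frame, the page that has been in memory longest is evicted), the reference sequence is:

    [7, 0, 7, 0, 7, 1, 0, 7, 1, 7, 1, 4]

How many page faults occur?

7: fault, frames [7]
0: fault, frames [7, 0]
7: hit
0: hit
7: hit
1: fault, frames [7, 0, 1]
0: hit
7: hit
1: hit
7: hit
1: hit
4: fault, evict 7, frames [0, 1, 4]
Page faults: 4.

4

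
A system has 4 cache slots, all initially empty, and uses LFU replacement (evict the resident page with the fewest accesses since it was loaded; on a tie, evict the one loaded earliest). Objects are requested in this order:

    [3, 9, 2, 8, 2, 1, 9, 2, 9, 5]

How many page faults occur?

6

3 -> miss, frames [3]
9 -> miss, frames [3, 9]
2 -> miss, frames [3, 9, 2]
8 -> miss, frames [3, 9, 2, 8]
2 -> hit
1 -> miss, evict 3, frames [9, 2, 8, 1]
9 -> hit
2 -> hit
9 -> hit
5 -> miss, evict 8, frames [9, 2, 1, 5]
Page faults: 6.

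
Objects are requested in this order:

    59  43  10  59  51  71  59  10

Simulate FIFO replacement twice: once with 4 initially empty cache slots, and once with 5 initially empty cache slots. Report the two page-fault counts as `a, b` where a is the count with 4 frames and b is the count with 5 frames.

6, 5

4 frames: F F F . F F F . → 6 faults.
5 frames: F F F . F F . . → 5 faults.
5 < 6: adding a frame reduced faults, as is typical.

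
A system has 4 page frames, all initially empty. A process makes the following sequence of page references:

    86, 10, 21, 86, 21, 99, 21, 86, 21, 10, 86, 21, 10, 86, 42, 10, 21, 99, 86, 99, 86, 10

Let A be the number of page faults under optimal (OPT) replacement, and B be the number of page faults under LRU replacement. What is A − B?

Under OPT: F F F . . F . . . . . . . . F . . . F . . . → 6 faults.
Under LRU: F F F . . F . . . . . . . . F . . F F . . . → 7 faults.
A − B = 6 − 7 = -1.

-1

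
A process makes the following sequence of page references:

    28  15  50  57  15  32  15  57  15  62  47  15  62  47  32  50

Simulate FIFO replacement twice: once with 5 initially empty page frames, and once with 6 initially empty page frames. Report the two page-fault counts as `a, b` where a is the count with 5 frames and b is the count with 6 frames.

9, 7

5 frames: F F F F . F . . . F F F . . . F → 9 faults.
6 frames: F F F F . F . . . F F . . . . . → 7 faults.
7 < 9: adding a frame reduced faults, as is typical.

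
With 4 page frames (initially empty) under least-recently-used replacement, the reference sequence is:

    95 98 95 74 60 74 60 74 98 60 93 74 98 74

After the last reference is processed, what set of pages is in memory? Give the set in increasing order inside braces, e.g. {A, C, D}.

{60, 74, 93, 98}

95 -> fault, frames [95]
98 -> fault, frames [95, 98]
95 -> hit
74 -> fault, frames [98, 95, 74]
60 -> fault, frames [98, 95, 74, 60]
74 -> hit
60 -> hit
74 -> hit
98 -> hit
60 -> hit
93 -> fault, evict 95, frames [74, 98, 60, 93]
74 -> hit
98 -> hit
74 -> hit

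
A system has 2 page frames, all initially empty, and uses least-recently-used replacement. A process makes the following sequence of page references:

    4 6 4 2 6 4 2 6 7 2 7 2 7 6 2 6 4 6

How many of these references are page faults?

12

4: fault, frames (4)
6: fault, frames (4 6)
4: hit
2: fault, evict 6, frames (4 2)
6: fault, evict 4, frames (2 6)
4: fault, evict 2, frames (6 4)
2: fault, evict 6, frames (4 2)
6: fault, evict 4, frames (2 6)
7: fault, evict 2, frames (6 7)
2: fault, evict 6, frames (7 2)
7: hit
2: hit
7: hit
6: fault, evict 2, frames (7 6)
2: fault, evict 7, frames (6 2)
6: hit
4: fault, evict 2, frames (6 4)
6: hit
Page faults: 12.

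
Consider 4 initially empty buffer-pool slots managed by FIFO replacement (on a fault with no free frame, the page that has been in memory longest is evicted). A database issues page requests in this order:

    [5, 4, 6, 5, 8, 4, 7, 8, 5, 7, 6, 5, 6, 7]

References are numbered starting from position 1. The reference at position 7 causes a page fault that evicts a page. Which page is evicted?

5

pos 1: 5 -> fault, frames (5)
pos 2: 4 -> fault, frames (5 4)
pos 3: 6 -> fault, frames (5 4 6)
pos 4: 5 -> hit
pos 5: 8 -> fault, frames (5 4 6 8)
pos 6: 4 -> hit
pos 7: 7 -> fault, evict 5, frames (4 6 8 7)
At position 7, page 5 is evicted.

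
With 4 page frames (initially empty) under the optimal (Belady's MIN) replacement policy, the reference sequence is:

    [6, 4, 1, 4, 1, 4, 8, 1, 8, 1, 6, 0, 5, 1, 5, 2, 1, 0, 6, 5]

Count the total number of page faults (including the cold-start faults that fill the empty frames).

6: fault, frames {6}
4: fault, frames {6,4}
1: fault, frames {6,4,1}
4: hit
1: hit
4: hit
8: fault, frames {6,4,1,8}
1: hit
8: hit
1: hit
6: hit
0: fault, evict 8, frames {6,4,1,0}
5: fault, evict 4, frames {6,1,0,5}
1: hit
5: hit
2: fault, evict 5, frames {6,1,0,2}
1: hit
0: hit
6: hit
5: fault, evict 2, frames {6,1,0,5}
Page faults: 8.

8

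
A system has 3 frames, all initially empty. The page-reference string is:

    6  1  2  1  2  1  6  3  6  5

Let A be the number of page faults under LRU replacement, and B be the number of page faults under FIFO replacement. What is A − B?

Under LRU: F F F . . . . F . F → 5 faults.
Under FIFO: F F F . . . . F F F → 6 faults.
A − B = 5 − 6 = -1.

-1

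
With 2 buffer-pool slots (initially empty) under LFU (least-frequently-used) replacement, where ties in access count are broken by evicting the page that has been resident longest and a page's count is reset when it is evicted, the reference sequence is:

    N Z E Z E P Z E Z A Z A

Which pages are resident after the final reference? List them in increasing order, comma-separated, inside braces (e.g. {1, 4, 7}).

N: fault, frames (N)
Z: fault, frames (N Z)
E: fault, evict N, frames (Z E)
Z: hit
E: hit
P: fault, evict Z, frames (E P)
Z: fault, evict P, frames (E Z)
E: hit
Z: hit
A: fault, evict Z, frames (E A)
Z: fault, evict A, frames (E Z)
A: fault, evict Z, frames (E A)

{A, E}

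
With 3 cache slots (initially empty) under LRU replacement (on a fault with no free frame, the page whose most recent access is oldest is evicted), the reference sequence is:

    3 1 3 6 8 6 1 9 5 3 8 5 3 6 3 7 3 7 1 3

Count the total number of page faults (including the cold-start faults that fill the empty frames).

3 → fault, frames [3]
1 → fault, frames [3, 1]
3 → hit
6 → fault, frames [1, 3, 6]
8 → fault, evict 1, frames [3, 6, 8]
6 → hit
1 → fault, evict 3, frames [8, 6, 1]
9 → fault, evict 8, frames [6, 1, 9]
5 → fault, evict 6, frames [1, 9, 5]
3 → fault, evict 1, frames [9, 5, 3]
8 → fault, evict 9, frames [5, 3, 8]
5 → hit
3 → hit
6 → fault, evict 8, frames [5, 3, 6]
3 → hit
7 → fault, evict 5, frames [6, 3, 7]
3 → hit
7 → hit
1 → fault, evict 6, frames [3, 7, 1]
3 → hit
Page faults: 12.

12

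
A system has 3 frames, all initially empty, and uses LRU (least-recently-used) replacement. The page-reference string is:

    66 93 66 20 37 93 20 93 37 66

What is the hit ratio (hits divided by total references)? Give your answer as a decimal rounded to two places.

0.40

66 → fault, frames [66]
93 → fault, frames [66, 93]
66 → hit
20 → fault, frames [93, 66, 20]
37 → fault, evict 93, frames [66, 20, 37]
93 → fault, evict 66, frames [20, 37, 93]
20 → hit
93 → hit
37 → hit
66 → fault, evict 20, frames [93, 37, 66]
Hits: 4 of 10 references → 4/10 = 0.4000.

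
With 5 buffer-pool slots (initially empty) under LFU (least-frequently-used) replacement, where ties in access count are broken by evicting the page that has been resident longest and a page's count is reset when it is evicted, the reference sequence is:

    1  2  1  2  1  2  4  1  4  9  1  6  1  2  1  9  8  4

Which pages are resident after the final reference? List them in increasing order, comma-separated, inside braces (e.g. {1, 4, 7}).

{1, 2, 4, 8, 9}

1 → fault, frames [1]
2 → fault, frames [1, 2]
1 → hit
2 → hit
1 → hit
2 → hit
4 → fault, frames [1, 2, 4]
1 → hit
4 → hit
9 → fault, frames [1, 2, 4, 9]
1 → hit
6 → fault, frames [1, 2, 4, 9, 6]
1 → hit
2 → hit
1 → hit
9 → hit
8 → fault, evict 6, frames [1, 2, 4, 9, 8]
4 → hit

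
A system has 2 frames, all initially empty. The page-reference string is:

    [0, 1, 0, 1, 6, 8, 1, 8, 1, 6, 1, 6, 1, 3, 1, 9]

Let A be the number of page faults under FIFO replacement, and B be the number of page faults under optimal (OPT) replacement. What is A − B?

2

Under FIFO: F F . . F F F . . F . . . F F F → 9 faults.
Under OPT: F F . . F F . . . F . . . F . F → 7 faults.
A − B = 9 − 7 = 2.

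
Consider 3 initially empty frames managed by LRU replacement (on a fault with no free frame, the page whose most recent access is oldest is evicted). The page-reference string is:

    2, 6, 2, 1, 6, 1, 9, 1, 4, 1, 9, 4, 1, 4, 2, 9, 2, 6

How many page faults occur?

2: fault, frames [2]
6: fault, frames [2, 6]
2: hit
1: fault, frames [6, 2, 1]
6: hit
1: hit
9: fault, evict 2, frames [6, 1, 9]
1: hit
4: fault, evict 6, frames [9, 1, 4]
1: hit
9: hit
4: hit
1: hit
4: hit
2: fault, evict 9, frames [1, 4, 2]
9: fault, evict 1, frames [4, 2, 9]
2: hit
6: fault, evict 4, frames [9, 2, 6]
Page faults: 8.

8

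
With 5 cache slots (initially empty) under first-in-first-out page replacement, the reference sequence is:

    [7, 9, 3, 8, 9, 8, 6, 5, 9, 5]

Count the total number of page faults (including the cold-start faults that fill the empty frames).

6

7: miss, frames {7}
9: miss, frames {7,9}
3: miss, frames {7,9,3}
8: miss, frames {7,9,3,8}
9: hit
8: hit
6: miss, frames {7,9,3,8,6}
5: miss, evict 7, frames {9,3,8,6,5}
9: hit
5: hit
Page faults: 6.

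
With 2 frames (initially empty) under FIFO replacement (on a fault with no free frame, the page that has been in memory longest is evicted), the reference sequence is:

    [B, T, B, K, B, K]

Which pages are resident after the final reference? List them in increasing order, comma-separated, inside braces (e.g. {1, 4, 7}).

{B, K}

B → miss, frames {B}
T → miss, frames {B,T}
B → hit
K → miss, evict B, frames {T,K}
B → miss, evict T, frames {K,B}
K → hit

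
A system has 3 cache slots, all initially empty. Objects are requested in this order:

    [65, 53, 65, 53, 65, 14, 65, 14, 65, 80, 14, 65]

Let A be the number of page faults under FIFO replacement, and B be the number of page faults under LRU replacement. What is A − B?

1

Under FIFO: F F . . . F . . . F . F → 5 faults.
Under LRU: F F . . . F . . . F . . → 4 faults.
A − B = 5 − 4 = 1.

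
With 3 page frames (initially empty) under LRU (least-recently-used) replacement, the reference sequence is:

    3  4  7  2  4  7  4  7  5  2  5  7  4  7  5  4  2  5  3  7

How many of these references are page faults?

3 → fault, frames [3]
4 → fault, frames [3, 4]
7 → fault, frames [3, 4, 7]
2 → fault, evict 3, frames [4, 7, 2]
4 → hit
7 → hit
4 → hit
7 → hit
5 → fault, evict 2, frames [4, 7, 5]
2 → fault, evict 4, frames [7, 5, 2]
5 → hit
7 → hit
4 → fault, evict 2, frames [5, 7, 4]
7 → hit
5 → hit
4 → hit
2 → fault, evict 7, frames [5, 4, 2]
5 → hit
3 → fault, evict 4, frames [2, 5, 3]
7 → fault, evict 2, frames [5, 3, 7]
Page faults: 10.

10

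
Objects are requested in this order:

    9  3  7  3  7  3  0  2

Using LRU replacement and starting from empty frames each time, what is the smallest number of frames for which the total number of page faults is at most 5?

2

f=1: 8 faults
f=2: 5 faults
f=3: 5 faults
f=4: 5 faults
f=5: 5 faults
Smallest f with faults ≤ 5 is 2.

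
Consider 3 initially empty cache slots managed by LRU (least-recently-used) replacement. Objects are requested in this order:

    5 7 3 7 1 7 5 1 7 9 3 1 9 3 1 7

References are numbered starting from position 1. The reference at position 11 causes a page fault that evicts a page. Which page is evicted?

1

pos 1: 5 → fault, frames (5)
pos 2: 7 → fault, frames (5 7)
pos 3: 3 → fault, frames (5 7 3)
pos 4: 7 → hit
pos 5: 1 → fault, evict 5, frames (3 7 1)
pos 6: 7 → hit
pos 7: 5 → fault, evict 3, frames (1 7 5)
pos 8: 1 → hit
pos 9: 7 → hit
pos 10: 9 → fault, evict 5, frames (1 7 9)
pos 11: 3 → fault, evict 1, frames (7 9 3)
At position 11, page 1 is evicted.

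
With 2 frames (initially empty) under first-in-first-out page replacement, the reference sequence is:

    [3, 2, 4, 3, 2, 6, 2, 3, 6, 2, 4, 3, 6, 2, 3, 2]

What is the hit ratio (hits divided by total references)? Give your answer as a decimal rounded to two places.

3: fault, frames {3}
2: fault, frames {3,2}
4: fault, evict 3, frames {2,4}
3: fault, evict 2, frames {4,3}
2: fault, evict 4, frames {3,2}
6: fault, evict 3, frames {2,6}
2: hit
3: fault, evict 2, frames {6,3}
6: hit
2: fault, evict 6, frames {3,2}
4: fault, evict 3, frames {2,4}
3: fault, evict 2, frames {4,3}
6: fault, evict 4, frames {3,6}
2: fault, evict 3, frames {6,2}
3: fault, evict 6, frames {2,3}
2: hit
Hits: 3 of 16 references → 3/16 = 0.1875.

0.19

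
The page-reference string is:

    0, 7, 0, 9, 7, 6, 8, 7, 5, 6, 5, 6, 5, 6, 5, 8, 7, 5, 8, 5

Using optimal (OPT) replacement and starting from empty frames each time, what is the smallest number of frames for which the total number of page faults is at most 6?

4

f=1: 20 faults
f=2: 10 faults
f=3: 7 faults
f=4: 6 faults
f=5: 6 faults
f=6: 6 faults
Smallest f with faults ≤ 6 is 4.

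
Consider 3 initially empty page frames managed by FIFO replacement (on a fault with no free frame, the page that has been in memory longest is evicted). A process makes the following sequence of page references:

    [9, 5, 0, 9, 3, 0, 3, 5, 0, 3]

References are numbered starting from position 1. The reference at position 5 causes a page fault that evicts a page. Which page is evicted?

9

pos 1: 9 -> fault, frames (9)
pos 2: 5 -> fault, frames (9 5)
pos 3: 0 -> fault, frames (9 5 0)
pos 4: 9 -> hit
pos 5: 3 -> fault, evict 9, frames (5 0 3)
At position 5, page 9 is evicted.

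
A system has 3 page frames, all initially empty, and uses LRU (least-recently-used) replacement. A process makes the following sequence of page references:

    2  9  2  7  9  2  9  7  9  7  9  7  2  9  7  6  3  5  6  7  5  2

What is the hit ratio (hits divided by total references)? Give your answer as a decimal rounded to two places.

2 -> miss, frames {2}
9 -> miss, frames {2,9}
2 -> hit
7 -> miss, frames {9,2,7}
9 -> hit
2 -> hit
9 -> hit
7 -> hit
9 -> hit
7 -> hit
9 -> hit
7 -> hit
2 -> hit
9 -> hit
7 -> hit
6 -> miss, evict 2, frames {9,7,6}
3 -> miss, evict 9, frames {7,6,3}
5 -> miss, evict 7, frames {6,3,5}
6 -> hit
7 -> miss, evict 3, frames {5,6,7}
5 -> hit
2 -> miss, evict 6, frames {7,5,2}
Hits: 14 of 22 references → 14/22 = 0.6364.

0.64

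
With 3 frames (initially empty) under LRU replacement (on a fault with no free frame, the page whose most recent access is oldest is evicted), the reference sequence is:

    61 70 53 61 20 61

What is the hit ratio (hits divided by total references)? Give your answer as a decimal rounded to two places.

61 -> fault, frames {61}
70 -> fault, frames {61,70}
53 -> fault, frames {61,70,53}
61 -> hit
20 -> fault, evict 70, frames {53,61,20}
61 -> hit
Hits: 2 of 6 references → 2/6 = 0.3333.

0.33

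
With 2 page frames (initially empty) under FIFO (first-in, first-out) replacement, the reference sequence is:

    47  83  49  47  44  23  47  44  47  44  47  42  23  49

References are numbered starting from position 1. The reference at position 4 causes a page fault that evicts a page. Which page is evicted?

83

pos 1: 47 → miss, frames (47)
pos 2: 83 → miss, frames (47 83)
pos 3: 49 → miss, evict 47, frames (83 49)
pos 4: 47 → miss, evict 83, frames (49 47)
At position 4, page 83 is evicted.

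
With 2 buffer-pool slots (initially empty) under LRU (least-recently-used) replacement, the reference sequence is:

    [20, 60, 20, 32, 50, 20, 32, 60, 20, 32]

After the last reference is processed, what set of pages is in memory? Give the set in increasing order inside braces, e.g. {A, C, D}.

20 → fault, frames [20]
60 → fault, frames [20, 60]
20 → hit
32 → fault, evict 60, frames [20, 32]
50 → fault, evict 20, frames [32, 50]
20 → fault, evict 32, frames [50, 20]
32 → fault, evict 50, frames [20, 32]
60 → fault, evict 20, frames [32, 60]
20 → fault, evict 32, frames [60, 20]
32 → fault, evict 60, frames [20, 32]

{20, 32}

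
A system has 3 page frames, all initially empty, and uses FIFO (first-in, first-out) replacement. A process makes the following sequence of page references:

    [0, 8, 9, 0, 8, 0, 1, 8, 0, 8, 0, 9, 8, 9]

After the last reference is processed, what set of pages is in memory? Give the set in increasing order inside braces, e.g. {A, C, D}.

{0, 8, 9}

0: miss, frames (0)
8: miss, frames (0 8)
9: miss, frames (0 8 9)
0: hit
8: hit
0: hit
1: miss, evict 0, frames (8 9 1)
8: hit
0: miss, evict 8, frames (9 1 0)
8: miss, evict 9, frames (1 0 8)
0: hit
9: miss, evict 1, frames (0 8 9)
8: hit
9: hit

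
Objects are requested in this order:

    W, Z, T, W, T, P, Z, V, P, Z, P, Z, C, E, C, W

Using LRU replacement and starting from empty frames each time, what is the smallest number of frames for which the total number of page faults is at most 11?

3

f=1: 16 faults
f=2: 12 faults
f=3: 9 faults
f=4: 8 faults
f=5: 8 faults
f=6: 8 faults
f=7: 7 faults
Smallest f with faults ≤ 11 is 3.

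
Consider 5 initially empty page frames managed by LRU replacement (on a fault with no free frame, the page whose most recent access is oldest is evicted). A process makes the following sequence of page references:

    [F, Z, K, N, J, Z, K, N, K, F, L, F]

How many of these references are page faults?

6

F → fault, frames [F]
Z → fault, frames [F, Z]
K → fault, frames [F, Z, K]
N → fault, frames [F, Z, K, N]
J → fault, frames [F, Z, K, N, J]
Z → hit
K → hit
N → hit
K → hit
F → hit
L → fault, evict J, frames [Z, N, K, F, L]
F → hit
Page faults: 6.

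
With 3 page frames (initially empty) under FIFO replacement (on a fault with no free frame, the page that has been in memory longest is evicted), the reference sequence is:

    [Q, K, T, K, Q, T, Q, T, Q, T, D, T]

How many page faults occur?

4

Q -> fault, frames (Q)
K -> fault, frames (Q K)
T -> fault, frames (Q K T)
K -> hit
Q -> hit
T -> hit
Q -> hit
T -> hit
Q -> hit
T -> hit
D -> fault, evict Q, frames (K T D)
T -> hit
Page faults: 4.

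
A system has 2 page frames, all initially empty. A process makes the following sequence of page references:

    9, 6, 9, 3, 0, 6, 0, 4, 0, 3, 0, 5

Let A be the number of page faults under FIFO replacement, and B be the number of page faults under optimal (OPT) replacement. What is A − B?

Under FIFO: F F . F F F . F F F . F → 9 faults.
Under OPT: F F . F F . . F . F . F → 7 faults.
A − B = 9 − 7 = 2.

2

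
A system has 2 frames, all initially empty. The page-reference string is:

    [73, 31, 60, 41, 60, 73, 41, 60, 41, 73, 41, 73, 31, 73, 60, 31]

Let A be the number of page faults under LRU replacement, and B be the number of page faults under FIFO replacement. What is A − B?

Under LRU: F F F F . F F F . F . . F . F F → 11 faults.
Under FIFO: F F F F . F . F F F . . F . F . → 10 faults.
A − B = 11 − 10 = 1.

1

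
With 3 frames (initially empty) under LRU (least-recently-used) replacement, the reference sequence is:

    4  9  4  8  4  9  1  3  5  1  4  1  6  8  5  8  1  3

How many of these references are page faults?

12

4 -> miss, frames [4]
9 -> miss, frames [4, 9]
4 -> hit
8 -> miss, frames [9, 4, 8]
4 -> hit
9 -> hit
1 -> miss, evict 8, frames [4, 9, 1]
3 -> miss, evict 4, frames [9, 1, 3]
5 -> miss, evict 9, frames [1, 3, 5]
1 -> hit
4 -> miss, evict 3, frames [5, 1, 4]
1 -> hit
6 -> miss, evict 5, frames [4, 1, 6]
8 -> miss, evict 4, frames [1, 6, 8]
5 -> miss, evict 1, frames [6, 8, 5]
8 -> hit
1 -> miss, evict 6, frames [5, 8, 1]
3 -> miss, evict 5, frames [8, 1, 3]
Page faults: 12.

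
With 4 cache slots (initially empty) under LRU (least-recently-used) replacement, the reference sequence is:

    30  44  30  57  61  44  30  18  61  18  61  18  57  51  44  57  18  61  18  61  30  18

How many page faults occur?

10

30 -> fault, frames {30}
44 -> fault, frames {30,44}
30 -> hit
57 -> fault, frames {44,30,57}
61 -> fault, frames {44,30,57,61}
44 -> hit
30 -> hit
18 -> fault, evict 57, frames {61,44,30,18}
61 -> hit
18 -> hit
61 -> hit
18 -> hit
57 -> fault, evict 44, frames {30,61,18,57}
51 -> fault, evict 30, frames {61,18,57,51}
44 -> fault, evict 61, frames {18,57,51,44}
57 -> hit
18 -> hit
61 -> fault, evict 51, frames {44,57,18,61}
18 -> hit
61 -> hit
30 -> fault, evict 44, frames {57,18,61,30}
18 -> hit
Page faults: 10.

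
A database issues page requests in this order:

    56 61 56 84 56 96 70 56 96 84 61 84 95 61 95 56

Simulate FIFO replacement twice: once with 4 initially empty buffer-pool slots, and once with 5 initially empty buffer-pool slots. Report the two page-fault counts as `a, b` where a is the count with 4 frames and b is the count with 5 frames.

4 frames: F F . F . F F F . . F F F . . . → 9 faults.
5 frames: F F . F . F F . . . . . F . . F → 7 faults.
7 < 9: adding a frame reduced faults, as is typical.

9, 7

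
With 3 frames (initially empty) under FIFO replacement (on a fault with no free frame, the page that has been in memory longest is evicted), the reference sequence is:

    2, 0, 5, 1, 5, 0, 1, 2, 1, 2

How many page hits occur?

5

2 → fault, frames [2]
0 → fault, frames [2, 0]
5 → fault, frames [2, 0, 5]
1 → fault, evict 2, frames [0, 5, 1]
5 → hit
0 → hit
1 → hit
2 → fault, evict 0, frames [5, 1, 2]
1 → hit
2 → hit
Hits: 5.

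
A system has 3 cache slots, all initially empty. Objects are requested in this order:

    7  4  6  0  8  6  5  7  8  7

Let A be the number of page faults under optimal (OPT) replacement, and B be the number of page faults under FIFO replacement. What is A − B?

-1

Under OPT: F F F F F . F . . . → 6 faults.
Under FIFO: F F F F F . F F . . → 7 faults.
A − B = 6 − 7 = -1.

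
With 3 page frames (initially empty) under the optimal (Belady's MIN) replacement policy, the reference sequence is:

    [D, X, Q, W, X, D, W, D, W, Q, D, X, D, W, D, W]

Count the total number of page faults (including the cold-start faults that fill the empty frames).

D: miss, frames [D]
X: miss, frames [D, X]
Q: miss, frames [D, X, Q]
W: miss, evict Q, frames [D, X, W]
X: hit
D: hit
W: hit
D: hit
W: hit
Q: miss, evict W, frames [D, X, Q]
D: hit
X: hit
D: hit
W: miss, evict Q, frames [D, X, W]
D: hit
W: hit
Page faults: 6.

6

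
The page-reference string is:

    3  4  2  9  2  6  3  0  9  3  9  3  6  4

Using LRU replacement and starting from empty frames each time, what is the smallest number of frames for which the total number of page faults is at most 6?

f=1: 14 faults
f=2: 11 faults
f=3: 10 faults
f=4: 9 faults
f=5: 7 faults
f=6: 6 faults
Smallest f with faults ≤ 6 is 6.

6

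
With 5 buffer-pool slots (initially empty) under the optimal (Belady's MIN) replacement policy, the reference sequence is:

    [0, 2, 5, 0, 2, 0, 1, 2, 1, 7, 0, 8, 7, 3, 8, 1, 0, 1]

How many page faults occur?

0: fault, frames {0}
2: fault, frames {0,2}
5: fault, frames {0,2,5}
0: hit
2: hit
0: hit
1: fault, frames {0,2,5,1}
2: hit
1: hit
7: fault, frames {0,2,5,1,7}
0: hit
8: fault, evict 5, frames {0,2,1,7,8}
7: hit
3: fault, evict 7, frames {0,2,1,8,3}
8: hit
1: hit
0: hit
1: hit
Page faults: 7.

7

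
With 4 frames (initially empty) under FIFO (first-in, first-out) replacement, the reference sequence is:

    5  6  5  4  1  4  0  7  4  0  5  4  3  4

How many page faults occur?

9

5: miss, frames (5)
6: miss, frames (5 6)
5: hit
4: miss, frames (5 6 4)
1: miss, frames (5 6 4 1)
4: hit
0: miss, evict 5, frames (6 4 1 0)
7: miss, evict 6, frames (4 1 0 7)
4: hit
0: hit
5: miss, evict 4, frames (1 0 7 5)
4: miss, evict 1, frames (0 7 5 4)
3: miss, evict 0, frames (7 5 4 3)
4: hit
Page faults: 9.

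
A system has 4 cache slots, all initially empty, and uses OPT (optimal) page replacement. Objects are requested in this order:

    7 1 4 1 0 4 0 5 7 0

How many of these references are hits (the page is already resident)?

7 -> miss, frames {7}
1 -> miss, frames {7,1}
4 -> miss, frames {7,1,4}
1 -> hit
0 -> miss, frames {7,1,4,0}
4 -> hit
0 -> hit
5 -> miss, evict 4, frames {7,1,0,5}
7 -> hit
0 -> hit
Hits: 5.

5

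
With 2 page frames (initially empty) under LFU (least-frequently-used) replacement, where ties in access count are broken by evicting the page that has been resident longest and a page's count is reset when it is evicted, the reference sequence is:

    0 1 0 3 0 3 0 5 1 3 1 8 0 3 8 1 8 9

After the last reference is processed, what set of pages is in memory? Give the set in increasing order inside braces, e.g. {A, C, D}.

0 → fault, frames [0]
1 → fault, frames [0, 1]
0 → hit
3 → fault, evict 1, frames [0, 3]
0 → hit
3 → hit
0 → hit
5 → fault, evict 3, frames [0, 5]
1 → fault, evict 5, frames [0, 1]
3 → fault, evict 1, frames [0, 3]
1 → fault, evict 3, frames [0, 1]
8 → fault, evict 1, frames [0, 8]
0 → hit
3 → fault, evict 8, frames [0, 3]
8 → fault, evict 3, frames [0, 8]
1 → fault, evict 8, frames [0, 1]
8 → fault, evict 1, frames [0, 8]
9 → fault, evict 8, frames [0, 9]

{0, 9}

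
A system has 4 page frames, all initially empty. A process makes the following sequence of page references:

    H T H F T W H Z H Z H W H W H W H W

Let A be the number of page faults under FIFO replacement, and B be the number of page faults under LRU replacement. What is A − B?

Under FIFO: F F . F . F . F F . . . . . . . . . → 6 faults.
Under LRU: F F . F . F . F . . . . . . . . . . → 5 faults.
A − B = 6 − 5 = 1.

1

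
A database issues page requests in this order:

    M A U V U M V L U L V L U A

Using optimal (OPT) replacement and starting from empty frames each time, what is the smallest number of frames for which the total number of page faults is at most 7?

3

f=1: 14 faults
f=2: 10 faults
f=3: 6 faults
f=4: 5 faults
f=5: 5 faults
Smallest f with faults ≤ 7 is 3.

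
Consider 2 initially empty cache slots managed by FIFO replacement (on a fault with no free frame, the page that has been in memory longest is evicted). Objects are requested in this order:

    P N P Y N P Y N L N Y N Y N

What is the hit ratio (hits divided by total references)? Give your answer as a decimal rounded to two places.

P -> miss, frames [P]
N -> miss, frames [P, N]
P -> hit
Y -> miss, evict P, frames [N, Y]
N -> hit
P -> miss, evict N, frames [Y, P]
Y -> hit
N -> miss, evict Y, frames [P, N]
L -> miss, evict P, frames [N, L]
N -> hit
Y -> miss, evict N, frames [L, Y]
N -> miss, evict L, frames [Y, N]
Y -> hit
N -> hit
Hits: 6 of 14 references → 6/14 = 0.4286.

0.43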